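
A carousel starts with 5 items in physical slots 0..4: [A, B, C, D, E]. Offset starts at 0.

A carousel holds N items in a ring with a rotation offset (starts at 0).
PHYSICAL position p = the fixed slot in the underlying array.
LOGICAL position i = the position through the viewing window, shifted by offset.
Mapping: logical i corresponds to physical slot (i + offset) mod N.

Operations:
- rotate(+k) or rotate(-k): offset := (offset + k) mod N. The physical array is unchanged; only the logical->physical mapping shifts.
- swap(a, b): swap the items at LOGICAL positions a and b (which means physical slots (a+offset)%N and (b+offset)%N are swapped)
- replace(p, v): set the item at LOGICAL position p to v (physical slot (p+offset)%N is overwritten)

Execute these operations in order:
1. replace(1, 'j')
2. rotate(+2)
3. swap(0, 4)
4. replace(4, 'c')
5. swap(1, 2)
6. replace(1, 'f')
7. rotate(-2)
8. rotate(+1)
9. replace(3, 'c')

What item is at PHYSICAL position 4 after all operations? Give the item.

Answer: c

Derivation:
After op 1 (replace(1, 'j')): offset=0, physical=[A,j,C,D,E], logical=[A,j,C,D,E]
After op 2 (rotate(+2)): offset=2, physical=[A,j,C,D,E], logical=[C,D,E,A,j]
After op 3 (swap(0, 4)): offset=2, physical=[A,C,j,D,E], logical=[j,D,E,A,C]
After op 4 (replace(4, 'c')): offset=2, physical=[A,c,j,D,E], logical=[j,D,E,A,c]
After op 5 (swap(1, 2)): offset=2, physical=[A,c,j,E,D], logical=[j,E,D,A,c]
After op 6 (replace(1, 'f')): offset=2, physical=[A,c,j,f,D], logical=[j,f,D,A,c]
After op 7 (rotate(-2)): offset=0, physical=[A,c,j,f,D], logical=[A,c,j,f,D]
After op 8 (rotate(+1)): offset=1, physical=[A,c,j,f,D], logical=[c,j,f,D,A]
After op 9 (replace(3, 'c')): offset=1, physical=[A,c,j,f,c], logical=[c,j,f,c,A]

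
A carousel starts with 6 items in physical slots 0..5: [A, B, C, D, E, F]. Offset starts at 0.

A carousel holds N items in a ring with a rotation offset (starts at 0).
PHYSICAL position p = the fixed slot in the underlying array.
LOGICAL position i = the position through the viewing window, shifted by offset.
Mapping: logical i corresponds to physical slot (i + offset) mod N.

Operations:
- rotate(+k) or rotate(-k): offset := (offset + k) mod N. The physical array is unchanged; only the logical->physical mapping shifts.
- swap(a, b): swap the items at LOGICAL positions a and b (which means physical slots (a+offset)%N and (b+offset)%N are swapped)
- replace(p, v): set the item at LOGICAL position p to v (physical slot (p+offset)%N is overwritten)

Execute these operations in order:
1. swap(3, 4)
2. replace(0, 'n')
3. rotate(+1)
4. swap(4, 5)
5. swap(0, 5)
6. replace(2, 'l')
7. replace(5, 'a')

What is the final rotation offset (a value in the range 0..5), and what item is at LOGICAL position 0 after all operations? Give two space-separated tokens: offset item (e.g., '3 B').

Answer: 1 F

Derivation:
After op 1 (swap(3, 4)): offset=0, physical=[A,B,C,E,D,F], logical=[A,B,C,E,D,F]
After op 2 (replace(0, 'n')): offset=0, physical=[n,B,C,E,D,F], logical=[n,B,C,E,D,F]
After op 3 (rotate(+1)): offset=1, physical=[n,B,C,E,D,F], logical=[B,C,E,D,F,n]
After op 4 (swap(4, 5)): offset=1, physical=[F,B,C,E,D,n], logical=[B,C,E,D,n,F]
After op 5 (swap(0, 5)): offset=1, physical=[B,F,C,E,D,n], logical=[F,C,E,D,n,B]
After op 6 (replace(2, 'l')): offset=1, physical=[B,F,C,l,D,n], logical=[F,C,l,D,n,B]
After op 7 (replace(5, 'a')): offset=1, physical=[a,F,C,l,D,n], logical=[F,C,l,D,n,a]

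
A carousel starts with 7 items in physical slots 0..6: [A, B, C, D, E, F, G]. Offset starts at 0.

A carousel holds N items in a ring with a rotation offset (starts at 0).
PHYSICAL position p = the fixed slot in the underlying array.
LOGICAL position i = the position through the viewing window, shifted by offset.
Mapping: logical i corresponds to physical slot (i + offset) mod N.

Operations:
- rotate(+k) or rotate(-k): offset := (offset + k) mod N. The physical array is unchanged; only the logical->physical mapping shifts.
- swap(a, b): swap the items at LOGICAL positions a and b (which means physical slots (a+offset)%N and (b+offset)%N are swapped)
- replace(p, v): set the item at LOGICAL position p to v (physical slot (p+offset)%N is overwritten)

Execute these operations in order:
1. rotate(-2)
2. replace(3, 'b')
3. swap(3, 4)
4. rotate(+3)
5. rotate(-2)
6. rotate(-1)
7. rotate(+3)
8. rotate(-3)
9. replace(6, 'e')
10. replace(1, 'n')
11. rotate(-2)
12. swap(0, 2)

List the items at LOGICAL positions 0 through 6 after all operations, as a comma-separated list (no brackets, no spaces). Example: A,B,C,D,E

After op 1 (rotate(-2)): offset=5, physical=[A,B,C,D,E,F,G], logical=[F,G,A,B,C,D,E]
After op 2 (replace(3, 'b')): offset=5, physical=[A,b,C,D,E,F,G], logical=[F,G,A,b,C,D,E]
After op 3 (swap(3, 4)): offset=5, physical=[A,C,b,D,E,F,G], logical=[F,G,A,C,b,D,E]
After op 4 (rotate(+3)): offset=1, physical=[A,C,b,D,E,F,G], logical=[C,b,D,E,F,G,A]
After op 5 (rotate(-2)): offset=6, physical=[A,C,b,D,E,F,G], logical=[G,A,C,b,D,E,F]
After op 6 (rotate(-1)): offset=5, physical=[A,C,b,D,E,F,G], logical=[F,G,A,C,b,D,E]
After op 7 (rotate(+3)): offset=1, physical=[A,C,b,D,E,F,G], logical=[C,b,D,E,F,G,A]
After op 8 (rotate(-3)): offset=5, physical=[A,C,b,D,E,F,G], logical=[F,G,A,C,b,D,E]
After op 9 (replace(6, 'e')): offset=5, physical=[A,C,b,D,e,F,G], logical=[F,G,A,C,b,D,e]
After op 10 (replace(1, 'n')): offset=5, physical=[A,C,b,D,e,F,n], logical=[F,n,A,C,b,D,e]
After op 11 (rotate(-2)): offset=3, physical=[A,C,b,D,e,F,n], logical=[D,e,F,n,A,C,b]
After op 12 (swap(0, 2)): offset=3, physical=[A,C,b,F,e,D,n], logical=[F,e,D,n,A,C,b]

Answer: F,e,D,n,A,C,b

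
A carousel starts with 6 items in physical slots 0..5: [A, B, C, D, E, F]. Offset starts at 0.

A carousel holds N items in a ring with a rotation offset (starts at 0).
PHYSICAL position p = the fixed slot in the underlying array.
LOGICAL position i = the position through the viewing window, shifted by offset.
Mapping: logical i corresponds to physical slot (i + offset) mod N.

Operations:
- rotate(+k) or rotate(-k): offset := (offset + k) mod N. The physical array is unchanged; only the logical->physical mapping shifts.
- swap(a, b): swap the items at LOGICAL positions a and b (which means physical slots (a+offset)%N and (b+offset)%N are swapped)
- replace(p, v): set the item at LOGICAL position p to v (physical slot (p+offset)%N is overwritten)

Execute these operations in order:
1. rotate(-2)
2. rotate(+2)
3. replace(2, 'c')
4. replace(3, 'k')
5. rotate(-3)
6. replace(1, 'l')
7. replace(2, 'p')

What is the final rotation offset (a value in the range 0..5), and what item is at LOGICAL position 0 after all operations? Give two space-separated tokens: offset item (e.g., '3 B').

Answer: 3 k

Derivation:
After op 1 (rotate(-2)): offset=4, physical=[A,B,C,D,E,F], logical=[E,F,A,B,C,D]
After op 2 (rotate(+2)): offset=0, physical=[A,B,C,D,E,F], logical=[A,B,C,D,E,F]
After op 3 (replace(2, 'c')): offset=0, physical=[A,B,c,D,E,F], logical=[A,B,c,D,E,F]
After op 4 (replace(3, 'k')): offset=0, physical=[A,B,c,k,E,F], logical=[A,B,c,k,E,F]
After op 5 (rotate(-3)): offset=3, physical=[A,B,c,k,E,F], logical=[k,E,F,A,B,c]
After op 6 (replace(1, 'l')): offset=3, physical=[A,B,c,k,l,F], logical=[k,l,F,A,B,c]
After op 7 (replace(2, 'p')): offset=3, physical=[A,B,c,k,l,p], logical=[k,l,p,A,B,c]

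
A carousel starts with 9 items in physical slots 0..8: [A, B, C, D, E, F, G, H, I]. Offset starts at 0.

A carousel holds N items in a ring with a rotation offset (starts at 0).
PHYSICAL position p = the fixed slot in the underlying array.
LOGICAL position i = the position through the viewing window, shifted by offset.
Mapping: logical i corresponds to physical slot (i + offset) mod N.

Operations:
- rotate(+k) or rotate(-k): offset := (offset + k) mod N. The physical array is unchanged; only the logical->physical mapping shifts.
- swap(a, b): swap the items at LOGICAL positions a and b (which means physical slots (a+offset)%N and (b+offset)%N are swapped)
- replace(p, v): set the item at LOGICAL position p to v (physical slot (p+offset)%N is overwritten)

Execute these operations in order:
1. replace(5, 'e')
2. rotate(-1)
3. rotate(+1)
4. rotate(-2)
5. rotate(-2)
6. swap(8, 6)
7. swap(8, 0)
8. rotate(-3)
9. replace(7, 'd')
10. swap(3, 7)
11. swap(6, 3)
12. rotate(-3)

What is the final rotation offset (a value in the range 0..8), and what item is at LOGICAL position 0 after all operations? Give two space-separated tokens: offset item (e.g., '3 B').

After op 1 (replace(5, 'e')): offset=0, physical=[A,B,C,D,E,e,G,H,I], logical=[A,B,C,D,E,e,G,H,I]
After op 2 (rotate(-1)): offset=8, physical=[A,B,C,D,E,e,G,H,I], logical=[I,A,B,C,D,E,e,G,H]
After op 3 (rotate(+1)): offset=0, physical=[A,B,C,D,E,e,G,H,I], logical=[A,B,C,D,E,e,G,H,I]
After op 4 (rotate(-2)): offset=7, physical=[A,B,C,D,E,e,G,H,I], logical=[H,I,A,B,C,D,E,e,G]
After op 5 (rotate(-2)): offset=5, physical=[A,B,C,D,E,e,G,H,I], logical=[e,G,H,I,A,B,C,D,E]
After op 6 (swap(8, 6)): offset=5, physical=[A,B,E,D,C,e,G,H,I], logical=[e,G,H,I,A,B,E,D,C]
After op 7 (swap(8, 0)): offset=5, physical=[A,B,E,D,e,C,G,H,I], logical=[C,G,H,I,A,B,E,D,e]
After op 8 (rotate(-3)): offset=2, physical=[A,B,E,D,e,C,G,H,I], logical=[E,D,e,C,G,H,I,A,B]
After op 9 (replace(7, 'd')): offset=2, physical=[d,B,E,D,e,C,G,H,I], logical=[E,D,e,C,G,H,I,d,B]
After op 10 (swap(3, 7)): offset=2, physical=[C,B,E,D,e,d,G,H,I], logical=[E,D,e,d,G,H,I,C,B]
After op 11 (swap(6, 3)): offset=2, physical=[C,B,E,D,e,I,G,H,d], logical=[E,D,e,I,G,H,d,C,B]
After op 12 (rotate(-3)): offset=8, physical=[C,B,E,D,e,I,G,H,d], logical=[d,C,B,E,D,e,I,G,H]

Answer: 8 d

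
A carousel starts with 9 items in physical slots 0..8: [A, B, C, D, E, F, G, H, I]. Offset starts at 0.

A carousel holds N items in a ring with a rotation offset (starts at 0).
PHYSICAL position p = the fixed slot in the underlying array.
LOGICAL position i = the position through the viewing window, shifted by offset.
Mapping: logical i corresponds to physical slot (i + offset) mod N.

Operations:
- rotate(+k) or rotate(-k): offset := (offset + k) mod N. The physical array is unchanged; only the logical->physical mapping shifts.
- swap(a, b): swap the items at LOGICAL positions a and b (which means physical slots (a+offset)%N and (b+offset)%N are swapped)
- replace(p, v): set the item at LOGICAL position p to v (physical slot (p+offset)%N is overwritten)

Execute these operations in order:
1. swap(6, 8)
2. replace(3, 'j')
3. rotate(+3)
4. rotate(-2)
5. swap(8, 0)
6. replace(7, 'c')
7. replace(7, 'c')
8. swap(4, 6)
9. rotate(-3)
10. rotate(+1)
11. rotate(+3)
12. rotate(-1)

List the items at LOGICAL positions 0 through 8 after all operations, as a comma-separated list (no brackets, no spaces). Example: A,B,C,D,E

Answer: A,C,j,E,H,I,F,c,B

Derivation:
After op 1 (swap(6, 8)): offset=0, physical=[A,B,C,D,E,F,I,H,G], logical=[A,B,C,D,E,F,I,H,G]
After op 2 (replace(3, 'j')): offset=0, physical=[A,B,C,j,E,F,I,H,G], logical=[A,B,C,j,E,F,I,H,G]
After op 3 (rotate(+3)): offset=3, physical=[A,B,C,j,E,F,I,H,G], logical=[j,E,F,I,H,G,A,B,C]
After op 4 (rotate(-2)): offset=1, physical=[A,B,C,j,E,F,I,H,G], logical=[B,C,j,E,F,I,H,G,A]
After op 5 (swap(8, 0)): offset=1, physical=[B,A,C,j,E,F,I,H,G], logical=[A,C,j,E,F,I,H,G,B]
After op 6 (replace(7, 'c')): offset=1, physical=[B,A,C,j,E,F,I,H,c], logical=[A,C,j,E,F,I,H,c,B]
After op 7 (replace(7, 'c')): offset=1, physical=[B,A,C,j,E,F,I,H,c], logical=[A,C,j,E,F,I,H,c,B]
After op 8 (swap(4, 6)): offset=1, physical=[B,A,C,j,E,H,I,F,c], logical=[A,C,j,E,H,I,F,c,B]
After op 9 (rotate(-3)): offset=7, physical=[B,A,C,j,E,H,I,F,c], logical=[F,c,B,A,C,j,E,H,I]
After op 10 (rotate(+1)): offset=8, physical=[B,A,C,j,E,H,I,F,c], logical=[c,B,A,C,j,E,H,I,F]
After op 11 (rotate(+3)): offset=2, physical=[B,A,C,j,E,H,I,F,c], logical=[C,j,E,H,I,F,c,B,A]
After op 12 (rotate(-1)): offset=1, physical=[B,A,C,j,E,H,I,F,c], logical=[A,C,j,E,H,I,F,c,B]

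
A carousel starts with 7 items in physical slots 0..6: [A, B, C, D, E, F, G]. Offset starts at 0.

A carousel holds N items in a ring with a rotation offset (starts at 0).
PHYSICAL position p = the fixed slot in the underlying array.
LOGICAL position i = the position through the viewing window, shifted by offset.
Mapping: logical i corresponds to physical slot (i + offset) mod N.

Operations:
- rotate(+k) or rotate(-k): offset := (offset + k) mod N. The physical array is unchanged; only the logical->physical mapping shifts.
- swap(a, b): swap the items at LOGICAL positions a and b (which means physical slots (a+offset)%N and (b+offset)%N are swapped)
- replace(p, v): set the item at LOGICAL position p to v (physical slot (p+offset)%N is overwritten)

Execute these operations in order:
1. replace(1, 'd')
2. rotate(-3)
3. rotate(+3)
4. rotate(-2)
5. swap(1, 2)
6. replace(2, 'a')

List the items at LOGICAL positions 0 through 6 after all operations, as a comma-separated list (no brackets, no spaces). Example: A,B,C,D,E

Answer: F,A,a,d,C,D,E

Derivation:
After op 1 (replace(1, 'd')): offset=0, physical=[A,d,C,D,E,F,G], logical=[A,d,C,D,E,F,G]
After op 2 (rotate(-3)): offset=4, physical=[A,d,C,D,E,F,G], logical=[E,F,G,A,d,C,D]
After op 3 (rotate(+3)): offset=0, physical=[A,d,C,D,E,F,G], logical=[A,d,C,D,E,F,G]
After op 4 (rotate(-2)): offset=5, physical=[A,d,C,D,E,F,G], logical=[F,G,A,d,C,D,E]
After op 5 (swap(1, 2)): offset=5, physical=[G,d,C,D,E,F,A], logical=[F,A,G,d,C,D,E]
After op 6 (replace(2, 'a')): offset=5, physical=[a,d,C,D,E,F,A], logical=[F,A,a,d,C,D,E]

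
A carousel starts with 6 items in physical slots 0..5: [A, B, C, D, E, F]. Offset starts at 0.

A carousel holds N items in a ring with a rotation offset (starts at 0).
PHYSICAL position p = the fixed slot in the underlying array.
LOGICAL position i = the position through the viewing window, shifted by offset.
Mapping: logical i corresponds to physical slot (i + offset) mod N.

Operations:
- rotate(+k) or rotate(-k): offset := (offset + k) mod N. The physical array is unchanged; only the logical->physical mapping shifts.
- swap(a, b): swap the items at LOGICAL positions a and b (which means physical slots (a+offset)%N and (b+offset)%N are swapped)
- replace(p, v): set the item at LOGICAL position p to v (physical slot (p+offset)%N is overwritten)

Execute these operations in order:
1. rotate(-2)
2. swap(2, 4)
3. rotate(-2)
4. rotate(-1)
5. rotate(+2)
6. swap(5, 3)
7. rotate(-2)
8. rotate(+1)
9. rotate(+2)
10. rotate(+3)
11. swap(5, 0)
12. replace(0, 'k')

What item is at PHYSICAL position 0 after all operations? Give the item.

Answer: B

Derivation:
After op 1 (rotate(-2)): offset=4, physical=[A,B,C,D,E,F], logical=[E,F,A,B,C,D]
After op 2 (swap(2, 4)): offset=4, physical=[C,B,A,D,E,F], logical=[E,F,C,B,A,D]
After op 3 (rotate(-2)): offset=2, physical=[C,B,A,D,E,F], logical=[A,D,E,F,C,B]
After op 4 (rotate(-1)): offset=1, physical=[C,B,A,D,E,F], logical=[B,A,D,E,F,C]
After op 5 (rotate(+2)): offset=3, physical=[C,B,A,D,E,F], logical=[D,E,F,C,B,A]
After op 6 (swap(5, 3)): offset=3, physical=[A,B,C,D,E,F], logical=[D,E,F,A,B,C]
After op 7 (rotate(-2)): offset=1, physical=[A,B,C,D,E,F], logical=[B,C,D,E,F,A]
After op 8 (rotate(+1)): offset=2, physical=[A,B,C,D,E,F], logical=[C,D,E,F,A,B]
After op 9 (rotate(+2)): offset=4, physical=[A,B,C,D,E,F], logical=[E,F,A,B,C,D]
After op 10 (rotate(+3)): offset=1, physical=[A,B,C,D,E,F], logical=[B,C,D,E,F,A]
After op 11 (swap(5, 0)): offset=1, physical=[B,A,C,D,E,F], logical=[A,C,D,E,F,B]
After op 12 (replace(0, 'k')): offset=1, physical=[B,k,C,D,E,F], logical=[k,C,D,E,F,B]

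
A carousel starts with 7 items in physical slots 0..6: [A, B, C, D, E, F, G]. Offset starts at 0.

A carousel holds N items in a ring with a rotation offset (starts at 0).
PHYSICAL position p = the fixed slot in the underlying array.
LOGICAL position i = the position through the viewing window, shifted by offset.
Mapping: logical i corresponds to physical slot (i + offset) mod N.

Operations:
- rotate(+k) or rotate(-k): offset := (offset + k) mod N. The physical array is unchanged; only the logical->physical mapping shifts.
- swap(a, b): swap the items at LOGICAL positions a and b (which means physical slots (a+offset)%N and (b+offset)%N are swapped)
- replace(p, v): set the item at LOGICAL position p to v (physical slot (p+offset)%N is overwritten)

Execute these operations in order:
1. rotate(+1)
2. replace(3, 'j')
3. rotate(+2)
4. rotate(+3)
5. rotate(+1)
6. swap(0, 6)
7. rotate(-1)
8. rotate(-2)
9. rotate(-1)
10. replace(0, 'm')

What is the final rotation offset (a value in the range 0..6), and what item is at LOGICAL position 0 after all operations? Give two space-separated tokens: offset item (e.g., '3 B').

After op 1 (rotate(+1)): offset=1, physical=[A,B,C,D,E,F,G], logical=[B,C,D,E,F,G,A]
After op 2 (replace(3, 'j')): offset=1, physical=[A,B,C,D,j,F,G], logical=[B,C,D,j,F,G,A]
After op 3 (rotate(+2)): offset=3, physical=[A,B,C,D,j,F,G], logical=[D,j,F,G,A,B,C]
After op 4 (rotate(+3)): offset=6, physical=[A,B,C,D,j,F,G], logical=[G,A,B,C,D,j,F]
After op 5 (rotate(+1)): offset=0, physical=[A,B,C,D,j,F,G], logical=[A,B,C,D,j,F,G]
After op 6 (swap(0, 6)): offset=0, physical=[G,B,C,D,j,F,A], logical=[G,B,C,D,j,F,A]
After op 7 (rotate(-1)): offset=6, physical=[G,B,C,D,j,F,A], logical=[A,G,B,C,D,j,F]
After op 8 (rotate(-2)): offset=4, physical=[G,B,C,D,j,F,A], logical=[j,F,A,G,B,C,D]
After op 9 (rotate(-1)): offset=3, physical=[G,B,C,D,j,F,A], logical=[D,j,F,A,G,B,C]
After op 10 (replace(0, 'm')): offset=3, physical=[G,B,C,m,j,F,A], logical=[m,j,F,A,G,B,C]

Answer: 3 m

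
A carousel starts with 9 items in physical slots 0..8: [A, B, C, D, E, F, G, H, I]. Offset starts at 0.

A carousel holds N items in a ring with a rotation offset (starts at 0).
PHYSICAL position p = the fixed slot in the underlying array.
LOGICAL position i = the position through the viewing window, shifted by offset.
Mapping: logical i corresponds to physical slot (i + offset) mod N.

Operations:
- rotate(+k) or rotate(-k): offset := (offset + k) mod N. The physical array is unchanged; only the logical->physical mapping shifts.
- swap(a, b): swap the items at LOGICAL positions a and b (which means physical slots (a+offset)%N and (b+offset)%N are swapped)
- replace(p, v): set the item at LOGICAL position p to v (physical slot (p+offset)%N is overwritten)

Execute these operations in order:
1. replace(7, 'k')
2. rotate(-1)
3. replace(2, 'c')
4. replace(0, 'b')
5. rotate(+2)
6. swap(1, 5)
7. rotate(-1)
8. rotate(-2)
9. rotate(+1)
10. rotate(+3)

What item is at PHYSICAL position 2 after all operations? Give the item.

Answer: G

Derivation:
After op 1 (replace(7, 'k')): offset=0, physical=[A,B,C,D,E,F,G,k,I], logical=[A,B,C,D,E,F,G,k,I]
After op 2 (rotate(-1)): offset=8, physical=[A,B,C,D,E,F,G,k,I], logical=[I,A,B,C,D,E,F,G,k]
After op 3 (replace(2, 'c')): offset=8, physical=[A,c,C,D,E,F,G,k,I], logical=[I,A,c,C,D,E,F,G,k]
After op 4 (replace(0, 'b')): offset=8, physical=[A,c,C,D,E,F,G,k,b], logical=[b,A,c,C,D,E,F,G,k]
After op 5 (rotate(+2)): offset=1, physical=[A,c,C,D,E,F,G,k,b], logical=[c,C,D,E,F,G,k,b,A]
After op 6 (swap(1, 5)): offset=1, physical=[A,c,G,D,E,F,C,k,b], logical=[c,G,D,E,F,C,k,b,A]
After op 7 (rotate(-1)): offset=0, physical=[A,c,G,D,E,F,C,k,b], logical=[A,c,G,D,E,F,C,k,b]
After op 8 (rotate(-2)): offset=7, physical=[A,c,G,D,E,F,C,k,b], logical=[k,b,A,c,G,D,E,F,C]
After op 9 (rotate(+1)): offset=8, physical=[A,c,G,D,E,F,C,k,b], logical=[b,A,c,G,D,E,F,C,k]
After op 10 (rotate(+3)): offset=2, physical=[A,c,G,D,E,F,C,k,b], logical=[G,D,E,F,C,k,b,A,c]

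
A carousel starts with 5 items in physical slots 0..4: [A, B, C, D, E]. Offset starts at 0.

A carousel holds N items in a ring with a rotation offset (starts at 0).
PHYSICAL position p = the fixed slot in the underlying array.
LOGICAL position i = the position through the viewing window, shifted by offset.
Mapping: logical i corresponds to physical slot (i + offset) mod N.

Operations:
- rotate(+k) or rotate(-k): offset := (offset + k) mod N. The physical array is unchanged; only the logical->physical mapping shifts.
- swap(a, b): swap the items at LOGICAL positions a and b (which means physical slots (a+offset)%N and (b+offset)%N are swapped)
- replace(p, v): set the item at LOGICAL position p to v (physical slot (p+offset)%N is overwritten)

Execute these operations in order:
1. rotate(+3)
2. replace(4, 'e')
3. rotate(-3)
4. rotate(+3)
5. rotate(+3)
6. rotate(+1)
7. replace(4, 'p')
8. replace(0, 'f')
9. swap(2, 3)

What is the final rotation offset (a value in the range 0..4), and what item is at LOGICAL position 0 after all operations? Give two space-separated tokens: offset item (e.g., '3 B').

Answer: 2 f

Derivation:
After op 1 (rotate(+3)): offset=3, physical=[A,B,C,D,E], logical=[D,E,A,B,C]
After op 2 (replace(4, 'e')): offset=3, physical=[A,B,e,D,E], logical=[D,E,A,B,e]
After op 3 (rotate(-3)): offset=0, physical=[A,B,e,D,E], logical=[A,B,e,D,E]
After op 4 (rotate(+3)): offset=3, physical=[A,B,e,D,E], logical=[D,E,A,B,e]
After op 5 (rotate(+3)): offset=1, physical=[A,B,e,D,E], logical=[B,e,D,E,A]
After op 6 (rotate(+1)): offset=2, physical=[A,B,e,D,E], logical=[e,D,E,A,B]
After op 7 (replace(4, 'p')): offset=2, physical=[A,p,e,D,E], logical=[e,D,E,A,p]
After op 8 (replace(0, 'f')): offset=2, physical=[A,p,f,D,E], logical=[f,D,E,A,p]
After op 9 (swap(2, 3)): offset=2, physical=[E,p,f,D,A], logical=[f,D,A,E,p]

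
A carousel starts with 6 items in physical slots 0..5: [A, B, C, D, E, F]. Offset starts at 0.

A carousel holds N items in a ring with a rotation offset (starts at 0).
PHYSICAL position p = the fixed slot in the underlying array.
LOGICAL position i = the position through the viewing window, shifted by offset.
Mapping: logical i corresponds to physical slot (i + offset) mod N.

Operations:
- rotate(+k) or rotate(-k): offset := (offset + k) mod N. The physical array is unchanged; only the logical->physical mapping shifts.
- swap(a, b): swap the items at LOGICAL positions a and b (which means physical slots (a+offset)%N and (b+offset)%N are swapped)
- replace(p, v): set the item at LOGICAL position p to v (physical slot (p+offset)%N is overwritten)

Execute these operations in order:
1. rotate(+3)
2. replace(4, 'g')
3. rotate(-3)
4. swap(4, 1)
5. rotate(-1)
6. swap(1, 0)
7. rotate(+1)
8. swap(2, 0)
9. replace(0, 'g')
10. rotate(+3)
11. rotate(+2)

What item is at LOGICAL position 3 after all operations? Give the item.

After op 1 (rotate(+3)): offset=3, physical=[A,B,C,D,E,F], logical=[D,E,F,A,B,C]
After op 2 (replace(4, 'g')): offset=3, physical=[A,g,C,D,E,F], logical=[D,E,F,A,g,C]
After op 3 (rotate(-3)): offset=0, physical=[A,g,C,D,E,F], logical=[A,g,C,D,E,F]
After op 4 (swap(4, 1)): offset=0, physical=[A,E,C,D,g,F], logical=[A,E,C,D,g,F]
After op 5 (rotate(-1)): offset=5, physical=[A,E,C,D,g,F], logical=[F,A,E,C,D,g]
After op 6 (swap(1, 0)): offset=5, physical=[F,E,C,D,g,A], logical=[A,F,E,C,D,g]
After op 7 (rotate(+1)): offset=0, physical=[F,E,C,D,g,A], logical=[F,E,C,D,g,A]
After op 8 (swap(2, 0)): offset=0, physical=[C,E,F,D,g,A], logical=[C,E,F,D,g,A]
After op 9 (replace(0, 'g')): offset=0, physical=[g,E,F,D,g,A], logical=[g,E,F,D,g,A]
After op 10 (rotate(+3)): offset=3, physical=[g,E,F,D,g,A], logical=[D,g,A,g,E,F]
After op 11 (rotate(+2)): offset=5, physical=[g,E,F,D,g,A], logical=[A,g,E,F,D,g]

Answer: F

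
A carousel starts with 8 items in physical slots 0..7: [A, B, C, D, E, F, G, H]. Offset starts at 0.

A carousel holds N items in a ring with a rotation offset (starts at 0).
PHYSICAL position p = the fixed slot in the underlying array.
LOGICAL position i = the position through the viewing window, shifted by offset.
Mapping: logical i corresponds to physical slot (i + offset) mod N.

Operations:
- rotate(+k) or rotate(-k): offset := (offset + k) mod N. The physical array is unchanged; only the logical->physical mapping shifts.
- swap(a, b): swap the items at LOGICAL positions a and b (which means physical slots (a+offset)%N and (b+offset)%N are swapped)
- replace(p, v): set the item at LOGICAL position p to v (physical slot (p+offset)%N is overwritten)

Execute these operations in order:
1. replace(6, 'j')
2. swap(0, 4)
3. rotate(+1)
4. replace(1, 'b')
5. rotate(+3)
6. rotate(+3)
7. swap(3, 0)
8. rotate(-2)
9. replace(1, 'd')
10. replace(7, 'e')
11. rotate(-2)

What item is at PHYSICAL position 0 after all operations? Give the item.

Answer: E

Derivation:
After op 1 (replace(6, 'j')): offset=0, physical=[A,B,C,D,E,F,j,H], logical=[A,B,C,D,E,F,j,H]
After op 2 (swap(0, 4)): offset=0, physical=[E,B,C,D,A,F,j,H], logical=[E,B,C,D,A,F,j,H]
After op 3 (rotate(+1)): offset=1, physical=[E,B,C,D,A,F,j,H], logical=[B,C,D,A,F,j,H,E]
After op 4 (replace(1, 'b')): offset=1, physical=[E,B,b,D,A,F,j,H], logical=[B,b,D,A,F,j,H,E]
After op 5 (rotate(+3)): offset=4, physical=[E,B,b,D,A,F,j,H], logical=[A,F,j,H,E,B,b,D]
After op 6 (rotate(+3)): offset=7, physical=[E,B,b,D,A,F,j,H], logical=[H,E,B,b,D,A,F,j]
After op 7 (swap(3, 0)): offset=7, physical=[E,B,H,D,A,F,j,b], logical=[b,E,B,H,D,A,F,j]
After op 8 (rotate(-2)): offset=5, physical=[E,B,H,D,A,F,j,b], logical=[F,j,b,E,B,H,D,A]
After op 9 (replace(1, 'd')): offset=5, physical=[E,B,H,D,A,F,d,b], logical=[F,d,b,E,B,H,D,A]
After op 10 (replace(7, 'e')): offset=5, physical=[E,B,H,D,e,F,d,b], logical=[F,d,b,E,B,H,D,e]
After op 11 (rotate(-2)): offset=3, physical=[E,B,H,D,e,F,d,b], logical=[D,e,F,d,b,E,B,H]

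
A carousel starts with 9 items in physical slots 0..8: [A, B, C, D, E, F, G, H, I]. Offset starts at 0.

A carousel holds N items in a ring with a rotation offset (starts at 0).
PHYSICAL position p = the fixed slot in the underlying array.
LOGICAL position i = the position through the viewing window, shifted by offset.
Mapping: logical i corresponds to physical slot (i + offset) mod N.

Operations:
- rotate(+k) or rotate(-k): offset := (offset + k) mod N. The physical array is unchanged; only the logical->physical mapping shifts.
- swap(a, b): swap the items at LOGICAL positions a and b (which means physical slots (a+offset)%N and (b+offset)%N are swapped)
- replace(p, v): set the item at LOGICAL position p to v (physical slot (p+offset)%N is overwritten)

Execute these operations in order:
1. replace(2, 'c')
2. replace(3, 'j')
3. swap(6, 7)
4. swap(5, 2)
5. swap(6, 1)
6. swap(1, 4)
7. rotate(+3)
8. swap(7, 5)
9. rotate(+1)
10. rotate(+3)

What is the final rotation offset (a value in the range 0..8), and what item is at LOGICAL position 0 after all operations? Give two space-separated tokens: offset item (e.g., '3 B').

Answer: 7 G

Derivation:
After op 1 (replace(2, 'c')): offset=0, physical=[A,B,c,D,E,F,G,H,I], logical=[A,B,c,D,E,F,G,H,I]
After op 2 (replace(3, 'j')): offset=0, physical=[A,B,c,j,E,F,G,H,I], logical=[A,B,c,j,E,F,G,H,I]
After op 3 (swap(6, 7)): offset=0, physical=[A,B,c,j,E,F,H,G,I], logical=[A,B,c,j,E,F,H,G,I]
After op 4 (swap(5, 2)): offset=0, physical=[A,B,F,j,E,c,H,G,I], logical=[A,B,F,j,E,c,H,G,I]
After op 5 (swap(6, 1)): offset=0, physical=[A,H,F,j,E,c,B,G,I], logical=[A,H,F,j,E,c,B,G,I]
After op 6 (swap(1, 4)): offset=0, physical=[A,E,F,j,H,c,B,G,I], logical=[A,E,F,j,H,c,B,G,I]
After op 7 (rotate(+3)): offset=3, physical=[A,E,F,j,H,c,B,G,I], logical=[j,H,c,B,G,I,A,E,F]
After op 8 (swap(7, 5)): offset=3, physical=[A,I,F,j,H,c,B,G,E], logical=[j,H,c,B,G,E,A,I,F]
After op 9 (rotate(+1)): offset=4, physical=[A,I,F,j,H,c,B,G,E], logical=[H,c,B,G,E,A,I,F,j]
After op 10 (rotate(+3)): offset=7, physical=[A,I,F,j,H,c,B,G,E], logical=[G,E,A,I,F,j,H,c,B]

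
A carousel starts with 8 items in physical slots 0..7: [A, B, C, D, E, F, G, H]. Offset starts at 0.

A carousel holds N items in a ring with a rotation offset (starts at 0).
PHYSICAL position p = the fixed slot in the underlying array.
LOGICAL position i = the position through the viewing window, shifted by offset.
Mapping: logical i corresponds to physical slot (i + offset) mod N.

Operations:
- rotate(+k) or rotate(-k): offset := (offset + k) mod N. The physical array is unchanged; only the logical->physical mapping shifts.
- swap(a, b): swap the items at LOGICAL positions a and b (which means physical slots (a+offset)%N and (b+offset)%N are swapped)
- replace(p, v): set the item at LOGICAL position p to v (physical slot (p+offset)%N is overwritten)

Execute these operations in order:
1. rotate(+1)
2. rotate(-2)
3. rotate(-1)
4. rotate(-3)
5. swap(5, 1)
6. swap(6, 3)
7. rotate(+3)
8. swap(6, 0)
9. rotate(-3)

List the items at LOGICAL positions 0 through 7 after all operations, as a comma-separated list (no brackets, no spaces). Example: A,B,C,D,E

After op 1 (rotate(+1)): offset=1, physical=[A,B,C,D,E,F,G,H], logical=[B,C,D,E,F,G,H,A]
After op 2 (rotate(-2)): offset=7, physical=[A,B,C,D,E,F,G,H], logical=[H,A,B,C,D,E,F,G]
After op 3 (rotate(-1)): offset=6, physical=[A,B,C,D,E,F,G,H], logical=[G,H,A,B,C,D,E,F]
After op 4 (rotate(-3)): offset=3, physical=[A,B,C,D,E,F,G,H], logical=[D,E,F,G,H,A,B,C]
After op 5 (swap(5, 1)): offset=3, physical=[E,B,C,D,A,F,G,H], logical=[D,A,F,G,H,E,B,C]
After op 6 (swap(6, 3)): offset=3, physical=[E,G,C,D,A,F,B,H], logical=[D,A,F,B,H,E,G,C]
After op 7 (rotate(+3)): offset=6, physical=[E,G,C,D,A,F,B,H], logical=[B,H,E,G,C,D,A,F]
After op 8 (swap(6, 0)): offset=6, physical=[E,G,C,D,B,F,A,H], logical=[A,H,E,G,C,D,B,F]
After op 9 (rotate(-3)): offset=3, physical=[E,G,C,D,B,F,A,H], logical=[D,B,F,A,H,E,G,C]

Answer: D,B,F,A,H,E,G,C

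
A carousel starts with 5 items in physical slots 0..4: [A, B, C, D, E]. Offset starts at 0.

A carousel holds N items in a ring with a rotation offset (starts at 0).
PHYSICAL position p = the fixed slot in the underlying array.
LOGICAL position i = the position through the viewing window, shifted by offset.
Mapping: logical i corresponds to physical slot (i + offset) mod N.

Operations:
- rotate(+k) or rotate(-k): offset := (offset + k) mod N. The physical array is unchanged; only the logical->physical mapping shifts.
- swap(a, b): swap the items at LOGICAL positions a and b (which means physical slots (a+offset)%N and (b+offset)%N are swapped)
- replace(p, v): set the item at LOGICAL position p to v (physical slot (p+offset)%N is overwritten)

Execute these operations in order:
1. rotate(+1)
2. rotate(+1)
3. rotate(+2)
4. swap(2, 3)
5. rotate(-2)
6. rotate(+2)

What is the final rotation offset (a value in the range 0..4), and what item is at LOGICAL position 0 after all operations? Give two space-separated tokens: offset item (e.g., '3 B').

After op 1 (rotate(+1)): offset=1, physical=[A,B,C,D,E], logical=[B,C,D,E,A]
After op 2 (rotate(+1)): offset=2, physical=[A,B,C,D,E], logical=[C,D,E,A,B]
After op 3 (rotate(+2)): offset=4, physical=[A,B,C,D,E], logical=[E,A,B,C,D]
After op 4 (swap(2, 3)): offset=4, physical=[A,C,B,D,E], logical=[E,A,C,B,D]
After op 5 (rotate(-2)): offset=2, physical=[A,C,B,D,E], logical=[B,D,E,A,C]
After op 6 (rotate(+2)): offset=4, physical=[A,C,B,D,E], logical=[E,A,C,B,D]

Answer: 4 E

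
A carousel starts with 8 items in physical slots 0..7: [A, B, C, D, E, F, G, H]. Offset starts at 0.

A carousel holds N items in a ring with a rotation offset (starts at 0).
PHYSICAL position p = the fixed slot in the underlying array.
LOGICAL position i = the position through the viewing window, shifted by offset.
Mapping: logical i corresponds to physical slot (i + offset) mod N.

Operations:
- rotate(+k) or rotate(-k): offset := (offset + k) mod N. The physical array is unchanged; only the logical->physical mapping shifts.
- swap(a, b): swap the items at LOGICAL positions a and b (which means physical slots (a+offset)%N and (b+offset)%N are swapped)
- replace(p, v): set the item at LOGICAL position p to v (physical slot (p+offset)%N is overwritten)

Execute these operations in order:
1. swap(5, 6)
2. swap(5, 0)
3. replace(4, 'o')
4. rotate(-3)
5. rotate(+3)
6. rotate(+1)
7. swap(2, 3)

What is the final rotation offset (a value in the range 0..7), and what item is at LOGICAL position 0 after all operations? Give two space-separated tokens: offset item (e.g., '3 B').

After op 1 (swap(5, 6)): offset=0, physical=[A,B,C,D,E,G,F,H], logical=[A,B,C,D,E,G,F,H]
After op 2 (swap(5, 0)): offset=0, physical=[G,B,C,D,E,A,F,H], logical=[G,B,C,D,E,A,F,H]
After op 3 (replace(4, 'o')): offset=0, physical=[G,B,C,D,o,A,F,H], logical=[G,B,C,D,o,A,F,H]
After op 4 (rotate(-3)): offset=5, physical=[G,B,C,D,o,A,F,H], logical=[A,F,H,G,B,C,D,o]
After op 5 (rotate(+3)): offset=0, physical=[G,B,C,D,o,A,F,H], logical=[G,B,C,D,o,A,F,H]
After op 6 (rotate(+1)): offset=1, physical=[G,B,C,D,o,A,F,H], logical=[B,C,D,o,A,F,H,G]
After op 7 (swap(2, 3)): offset=1, physical=[G,B,C,o,D,A,F,H], logical=[B,C,o,D,A,F,H,G]

Answer: 1 B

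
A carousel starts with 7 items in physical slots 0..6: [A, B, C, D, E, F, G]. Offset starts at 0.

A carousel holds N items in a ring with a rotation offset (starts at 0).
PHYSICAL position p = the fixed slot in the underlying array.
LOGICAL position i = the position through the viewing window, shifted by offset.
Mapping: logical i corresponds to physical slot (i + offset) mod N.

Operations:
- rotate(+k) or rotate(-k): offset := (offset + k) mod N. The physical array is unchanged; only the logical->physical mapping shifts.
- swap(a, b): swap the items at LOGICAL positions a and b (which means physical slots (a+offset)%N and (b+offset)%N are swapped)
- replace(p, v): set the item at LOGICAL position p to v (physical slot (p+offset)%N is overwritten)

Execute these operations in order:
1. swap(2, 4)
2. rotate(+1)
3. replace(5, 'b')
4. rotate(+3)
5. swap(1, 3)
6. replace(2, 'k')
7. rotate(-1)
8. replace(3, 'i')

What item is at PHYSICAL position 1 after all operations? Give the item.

After op 1 (swap(2, 4)): offset=0, physical=[A,B,E,D,C,F,G], logical=[A,B,E,D,C,F,G]
After op 2 (rotate(+1)): offset=1, physical=[A,B,E,D,C,F,G], logical=[B,E,D,C,F,G,A]
After op 3 (replace(5, 'b')): offset=1, physical=[A,B,E,D,C,F,b], logical=[B,E,D,C,F,b,A]
After op 4 (rotate(+3)): offset=4, physical=[A,B,E,D,C,F,b], logical=[C,F,b,A,B,E,D]
After op 5 (swap(1, 3)): offset=4, physical=[F,B,E,D,C,A,b], logical=[C,A,b,F,B,E,D]
After op 6 (replace(2, 'k')): offset=4, physical=[F,B,E,D,C,A,k], logical=[C,A,k,F,B,E,D]
After op 7 (rotate(-1)): offset=3, physical=[F,B,E,D,C,A,k], logical=[D,C,A,k,F,B,E]
After op 8 (replace(3, 'i')): offset=3, physical=[F,B,E,D,C,A,i], logical=[D,C,A,i,F,B,E]

Answer: B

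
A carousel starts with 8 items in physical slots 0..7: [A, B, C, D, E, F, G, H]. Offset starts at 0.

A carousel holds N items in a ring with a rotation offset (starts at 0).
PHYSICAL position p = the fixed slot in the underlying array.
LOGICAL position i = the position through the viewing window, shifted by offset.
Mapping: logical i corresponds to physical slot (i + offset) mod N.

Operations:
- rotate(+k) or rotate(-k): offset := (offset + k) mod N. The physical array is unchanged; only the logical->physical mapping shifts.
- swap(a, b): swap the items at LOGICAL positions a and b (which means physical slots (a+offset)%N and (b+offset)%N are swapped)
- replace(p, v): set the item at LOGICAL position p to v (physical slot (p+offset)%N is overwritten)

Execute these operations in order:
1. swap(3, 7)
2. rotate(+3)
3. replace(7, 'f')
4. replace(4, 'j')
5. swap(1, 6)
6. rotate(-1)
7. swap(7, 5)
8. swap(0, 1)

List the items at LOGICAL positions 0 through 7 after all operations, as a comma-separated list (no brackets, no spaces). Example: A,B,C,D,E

Answer: H,f,B,F,G,E,A,j

Derivation:
After op 1 (swap(3, 7)): offset=0, physical=[A,B,C,H,E,F,G,D], logical=[A,B,C,H,E,F,G,D]
After op 2 (rotate(+3)): offset=3, physical=[A,B,C,H,E,F,G,D], logical=[H,E,F,G,D,A,B,C]
After op 3 (replace(7, 'f')): offset=3, physical=[A,B,f,H,E,F,G,D], logical=[H,E,F,G,D,A,B,f]
After op 4 (replace(4, 'j')): offset=3, physical=[A,B,f,H,E,F,G,j], logical=[H,E,F,G,j,A,B,f]
After op 5 (swap(1, 6)): offset=3, physical=[A,E,f,H,B,F,G,j], logical=[H,B,F,G,j,A,E,f]
After op 6 (rotate(-1)): offset=2, physical=[A,E,f,H,B,F,G,j], logical=[f,H,B,F,G,j,A,E]
After op 7 (swap(7, 5)): offset=2, physical=[A,j,f,H,B,F,G,E], logical=[f,H,B,F,G,E,A,j]
After op 8 (swap(0, 1)): offset=2, physical=[A,j,H,f,B,F,G,E], logical=[H,f,B,F,G,E,A,j]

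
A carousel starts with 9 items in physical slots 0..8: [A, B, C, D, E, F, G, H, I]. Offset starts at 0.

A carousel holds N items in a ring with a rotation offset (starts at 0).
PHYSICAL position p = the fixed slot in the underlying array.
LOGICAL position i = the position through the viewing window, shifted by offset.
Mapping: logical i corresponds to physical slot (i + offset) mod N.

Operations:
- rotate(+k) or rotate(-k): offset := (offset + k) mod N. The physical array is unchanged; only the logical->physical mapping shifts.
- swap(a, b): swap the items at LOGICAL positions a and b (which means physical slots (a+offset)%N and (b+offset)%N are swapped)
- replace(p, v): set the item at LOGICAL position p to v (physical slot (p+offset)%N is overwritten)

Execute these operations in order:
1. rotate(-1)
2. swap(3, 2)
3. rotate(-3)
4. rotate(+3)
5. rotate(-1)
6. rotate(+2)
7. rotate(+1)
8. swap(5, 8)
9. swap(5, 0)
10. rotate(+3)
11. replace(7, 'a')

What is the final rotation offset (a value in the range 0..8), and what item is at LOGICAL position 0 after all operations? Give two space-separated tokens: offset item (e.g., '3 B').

Answer: 4 E

Derivation:
After op 1 (rotate(-1)): offset=8, physical=[A,B,C,D,E,F,G,H,I], logical=[I,A,B,C,D,E,F,G,H]
After op 2 (swap(3, 2)): offset=8, physical=[A,C,B,D,E,F,G,H,I], logical=[I,A,C,B,D,E,F,G,H]
After op 3 (rotate(-3)): offset=5, physical=[A,C,B,D,E,F,G,H,I], logical=[F,G,H,I,A,C,B,D,E]
After op 4 (rotate(+3)): offset=8, physical=[A,C,B,D,E,F,G,H,I], logical=[I,A,C,B,D,E,F,G,H]
After op 5 (rotate(-1)): offset=7, physical=[A,C,B,D,E,F,G,H,I], logical=[H,I,A,C,B,D,E,F,G]
After op 6 (rotate(+2)): offset=0, physical=[A,C,B,D,E,F,G,H,I], logical=[A,C,B,D,E,F,G,H,I]
After op 7 (rotate(+1)): offset=1, physical=[A,C,B,D,E,F,G,H,I], logical=[C,B,D,E,F,G,H,I,A]
After op 8 (swap(5, 8)): offset=1, physical=[G,C,B,D,E,F,A,H,I], logical=[C,B,D,E,F,A,H,I,G]
After op 9 (swap(5, 0)): offset=1, physical=[G,A,B,D,E,F,C,H,I], logical=[A,B,D,E,F,C,H,I,G]
After op 10 (rotate(+3)): offset=4, physical=[G,A,B,D,E,F,C,H,I], logical=[E,F,C,H,I,G,A,B,D]
After op 11 (replace(7, 'a')): offset=4, physical=[G,A,a,D,E,F,C,H,I], logical=[E,F,C,H,I,G,A,a,D]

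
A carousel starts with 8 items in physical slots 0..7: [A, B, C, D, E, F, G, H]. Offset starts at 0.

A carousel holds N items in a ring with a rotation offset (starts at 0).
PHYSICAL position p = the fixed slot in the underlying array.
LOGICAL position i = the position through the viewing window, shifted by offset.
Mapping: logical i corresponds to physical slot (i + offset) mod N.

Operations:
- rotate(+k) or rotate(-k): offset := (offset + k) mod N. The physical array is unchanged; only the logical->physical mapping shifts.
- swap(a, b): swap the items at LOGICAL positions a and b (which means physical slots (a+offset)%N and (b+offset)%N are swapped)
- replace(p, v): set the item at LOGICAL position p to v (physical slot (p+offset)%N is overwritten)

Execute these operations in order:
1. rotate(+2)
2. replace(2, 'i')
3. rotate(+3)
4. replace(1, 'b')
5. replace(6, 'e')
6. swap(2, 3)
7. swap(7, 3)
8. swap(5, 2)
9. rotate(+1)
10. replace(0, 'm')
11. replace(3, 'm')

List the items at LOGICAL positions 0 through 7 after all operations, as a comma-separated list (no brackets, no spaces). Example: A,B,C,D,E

Answer: m,C,i,m,A,e,H,F

Derivation:
After op 1 (rotate(+2)): offset=2, physical=[A,B,C,D,E,F,G,H], logical=[C,D,E,F,G,H,A,B]
After op 2 (replace(2, 'i')): offset=2, physical=[A,B,C,D,i,F,G,H], logical=[C,D,i,F,G,H,A,B]
After op 3 (rotate(+3)): offset=5, physical=[A,B,C,D,i,F,G,H], logical=[F,G,H,A,B,C,D,i]
After op 4 (replace(1, 'b')): offset=5, physical=[A,B,C,D,i,F,b,H], logical=[F,b,H,A,B,C,D,i]
After op 5 (replace(6, 'e')): offset=5, physical=[A,B,C,e,i,F,b,H], logical=[F,b,H,A,B,C,e,i]
After op 6 (swap(2, 3)): offset=5, physical=[H,B,C,e,i,F,b,A], logical=[F,b,A,H,B,C,e,i]
After op 7 (swap(7, 3)): offset=5, physical=[i,B,C,e,H,F,b,A], logical=[F,b,A,i,B,C,e,H]
After op 8 (swap(5, 2)): offset=5, physical=[i,B,A,e,H,F,b,C], logical=[F,b,C,i,B,A,e,H]
After op 9 (rotate(+1)): offset=6, physical=[i,B,A,e,H,F,b,C], logical=[b,C,i,B,A,e,H,F]
After op 10 (replace(0, 'm')): offset=6, physical=[i,B,A,e,H,F,m,C], logical=[m,C,i,B,A,e,H,F]
After op 11 (replace(3, 'm')): offset=6, physical=[i,m,A,e,H,F,m,C], logical=[m,C,i,m,A,e,H,F]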